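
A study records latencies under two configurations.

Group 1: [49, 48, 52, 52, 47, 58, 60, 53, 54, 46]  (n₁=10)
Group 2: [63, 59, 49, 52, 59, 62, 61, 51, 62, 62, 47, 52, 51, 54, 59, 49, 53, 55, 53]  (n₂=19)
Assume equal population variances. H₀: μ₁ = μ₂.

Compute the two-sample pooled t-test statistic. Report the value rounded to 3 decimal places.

test statistic = -1.799

x̄₁=51.900, s₁=4.606, n₁=10
x̄₂=55.421, s₂=5.200, n₂=19
s_p² = [9·4.606² + 18·5.200²]/27 = 25.0938
SE = √(s_p²·(1/10+1/19)) = 1.9571
t = (51.900−55.421)/1.9571 = -1.7992
df = 27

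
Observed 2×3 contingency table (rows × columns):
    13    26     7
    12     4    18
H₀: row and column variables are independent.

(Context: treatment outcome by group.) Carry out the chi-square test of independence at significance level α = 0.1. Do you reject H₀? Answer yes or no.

Row totals [46, 34], col totals [25, 30, 25], n=80
χ² = (13−14.38)²/14.38 + (26−17.25)²/17.25 + (7−14.38)²/14.38 + (12−10.62)²/10.62 + (4−12.75)²/12.75 + (18−10.62)²/10.62 = 19.6556
df = 2
p-value (upper-tail) = 0.00005
At α=0.1: p < α → reject H₀

reject H₀: yes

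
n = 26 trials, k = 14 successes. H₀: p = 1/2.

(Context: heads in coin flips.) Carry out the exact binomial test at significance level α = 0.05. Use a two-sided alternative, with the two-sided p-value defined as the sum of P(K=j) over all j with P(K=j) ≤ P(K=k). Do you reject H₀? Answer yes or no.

reject H₀: no

Exact binomial: n=26, k=14, p₀=1/2=0.5000
P(X=j) = C(n,j)·p₀^j·(1−p₀)^(n−j); p = Σ P(X=j) over j with P(X=j) ≤ P(X=14)
p-value (two-sided) = 0.84502
At α=0.05: p ≥ α → fail to reject H₀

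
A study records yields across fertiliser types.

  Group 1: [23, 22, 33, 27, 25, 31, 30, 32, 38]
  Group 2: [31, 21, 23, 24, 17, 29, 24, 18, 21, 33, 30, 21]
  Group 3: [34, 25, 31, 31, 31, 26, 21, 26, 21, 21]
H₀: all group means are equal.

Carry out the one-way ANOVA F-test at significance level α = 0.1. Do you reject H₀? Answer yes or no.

Group means [29.00, 24.33, 26.70], grand mean 26.452
SSB = Σnᵢ(x̄ᵢ−x̄)² = 112.911; SSW = ΣΣ(x−x̄ᵢ)² = 728.767
MSB = 112.911/2 = 56.4554; MSW = 728.767/28 = 26.0274
F = MSB/MSW = 2.1691
df = (2, 28)
p-value (upper-tail) = 0.13311
At α=0.1: p ≥ α → fail to reject H₀

reject H₀: no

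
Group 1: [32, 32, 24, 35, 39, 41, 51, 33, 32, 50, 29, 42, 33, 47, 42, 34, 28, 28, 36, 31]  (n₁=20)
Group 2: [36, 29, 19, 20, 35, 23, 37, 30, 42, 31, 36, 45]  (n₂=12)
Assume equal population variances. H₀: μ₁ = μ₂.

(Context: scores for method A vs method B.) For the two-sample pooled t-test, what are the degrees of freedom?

df = n₁ + n₂ − 2 = 20 + 12 − 2 = 30

degrees of freedom = 30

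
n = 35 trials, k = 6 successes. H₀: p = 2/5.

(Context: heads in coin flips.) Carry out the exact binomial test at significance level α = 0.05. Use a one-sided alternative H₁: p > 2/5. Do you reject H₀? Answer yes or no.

Exact binomial: n=35, k=6, p₀=2/5=0.4000
P(X≥6) from Σ C(n,i)·p₀^i·(1−p₀)^(n−i)
p-value (one-sided, H₁ greater) = 0.99905
At α=0.05: p ≥ α → fail to reject H₀

reject H₀: no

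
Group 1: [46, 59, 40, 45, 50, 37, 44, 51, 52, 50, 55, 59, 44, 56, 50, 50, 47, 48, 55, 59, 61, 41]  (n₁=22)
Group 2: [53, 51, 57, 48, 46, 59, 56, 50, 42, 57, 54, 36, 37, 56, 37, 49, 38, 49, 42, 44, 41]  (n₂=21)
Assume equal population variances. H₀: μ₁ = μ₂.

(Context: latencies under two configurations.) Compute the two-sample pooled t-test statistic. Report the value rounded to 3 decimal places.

test statistic = 1.040

x̄₁=49.955, s₁=6.658, n₁=22
x̄₂=47.714, s₂=7.457, n₂=21
s_p² = [21·6.658² + 20·7.457²]/41 = 49.8351
SE = √(s_p²·(1/22+1/21)) = 2.1537
t = (49.955−47.714)/2.1537 = 1.0402
df = 41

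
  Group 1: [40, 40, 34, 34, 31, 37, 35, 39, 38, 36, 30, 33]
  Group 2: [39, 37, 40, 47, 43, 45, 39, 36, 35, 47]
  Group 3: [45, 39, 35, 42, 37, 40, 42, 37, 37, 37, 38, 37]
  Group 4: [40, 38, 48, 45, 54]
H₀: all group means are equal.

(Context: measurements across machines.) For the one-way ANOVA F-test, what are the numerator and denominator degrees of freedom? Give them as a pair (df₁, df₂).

k = 4 groups, N = 39 total
df = (k−1, N−k) = (4−1, 39−4) = (3, 35)

degrees of freedom = [3, 35]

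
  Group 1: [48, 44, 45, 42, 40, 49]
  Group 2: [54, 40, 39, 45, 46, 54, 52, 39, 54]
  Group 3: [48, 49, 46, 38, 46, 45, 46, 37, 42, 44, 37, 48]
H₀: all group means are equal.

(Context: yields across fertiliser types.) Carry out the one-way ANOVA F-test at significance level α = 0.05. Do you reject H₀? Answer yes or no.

reject H₀: no

Group means [44.67, 47.00, 43.83], grand mean 45.074
SSB = Σnᵢ(x̄ᵢ−x̄)² = 52.852; SSW = ΣΣ(x−x̄ᵢ)² = 621.000
MSB = 52.852/2 = 26.4259; MSW = 621.000/24 = 25.8750
F = MSB/MSW = 1.0213
df = (2, 24)
p-value (upper-tail) = 0.37525
At α=0.05: p ≥ α → fail to reject H₀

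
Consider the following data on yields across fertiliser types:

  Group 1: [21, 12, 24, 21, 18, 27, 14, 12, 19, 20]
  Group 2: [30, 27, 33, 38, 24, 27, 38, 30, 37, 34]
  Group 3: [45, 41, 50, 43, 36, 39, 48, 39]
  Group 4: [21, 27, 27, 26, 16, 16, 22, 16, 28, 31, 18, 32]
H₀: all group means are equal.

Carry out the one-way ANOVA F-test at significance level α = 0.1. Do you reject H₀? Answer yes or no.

reject H₀: yes

Group means [18.80, 31.80, 42.62, 23.33], grand mean 28.175
SSB = Σnᵢ(x̄ᵢ−x̄)² = 2962.033; SSW = ΣΣ(x−x̄ᵢ)² = 993.742
MSB = 2962.033/3 = 987.3444; MSW = 993.742/36 = 27.6039
F = MSB/MSW = 35.7682
df = (3, 36)
p-value (upper-tail) = 0.00000
At α=0.1: p < α → reject H₀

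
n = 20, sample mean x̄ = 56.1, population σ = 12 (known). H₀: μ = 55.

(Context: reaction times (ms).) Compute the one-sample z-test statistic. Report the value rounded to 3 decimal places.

test statistic = 0.410

SE = σ/√n = 12/√20 = 2.6833
z = (x̄−μ₀)/SE = (56.1−55)/2.6833 = 0.4099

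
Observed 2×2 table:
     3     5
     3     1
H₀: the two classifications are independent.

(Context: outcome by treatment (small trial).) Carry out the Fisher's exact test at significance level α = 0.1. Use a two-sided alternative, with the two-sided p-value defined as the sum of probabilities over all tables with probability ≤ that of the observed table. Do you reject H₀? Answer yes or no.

Margins: r₁=8, r₂=4, c₁=6, c₂=6, n=12
p_obs = C(8,3)·C(4,3)/C(12,6); sum pmf over tables with pmf ≤ p_obs
p-value (two-sided) = 0.54545
At α=0.1: p ≥ α → fail to reject H₀

reject H₀: no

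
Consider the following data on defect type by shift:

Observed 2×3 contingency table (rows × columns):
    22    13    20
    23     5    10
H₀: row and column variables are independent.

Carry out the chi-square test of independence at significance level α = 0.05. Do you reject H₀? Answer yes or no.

Row totals [55, 38], col totals [45, 18, 30], n=93
χ² = (22−26.61)²/26.61 + (13−10.65)²/10.65 + (20−17.74)²/17.74 + (23−18.39)²/18.39 + (5−7.35)²/7.35 + (10−12.26)²/12.26 = 3.9351
df = 2
p-value (upper-tail) = 0.13980
At α=0.05: p ≥ α → fail to reject H₀

reject H₀: no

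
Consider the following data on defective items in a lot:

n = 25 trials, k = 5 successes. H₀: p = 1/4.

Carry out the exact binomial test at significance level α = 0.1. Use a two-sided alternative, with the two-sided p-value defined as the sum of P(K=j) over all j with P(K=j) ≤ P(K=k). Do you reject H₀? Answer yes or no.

reject H₀: no

Exact binomial: n=25, k=5, p₀=1/4=0.2500
P(X=j) = C(n,j)·p₀^j·(1−p₀)^(n−j); p = Σ P(X=j) over j with P(X=j) ≤ P(X=5)
p-value (two-sided) = 0.65177
At α=0.1: p ≥ α → fail to reject H₀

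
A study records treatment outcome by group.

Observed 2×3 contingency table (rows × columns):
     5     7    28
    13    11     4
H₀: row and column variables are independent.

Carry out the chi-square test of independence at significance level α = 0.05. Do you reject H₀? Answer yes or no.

Row totals [40, 28], col totals [18, 18, 32], n=68
χ² = (5−10.59)²/10.59 + (7−10.59)²/10.59 + (28−18.82)²/18.82 + (13−7.41)²/7.41 + (11−7.41)²/7.41 + (4−13.18)²/13.18 = 20.9802
df = 2
p-value (upper-tail) = 0.00003
At α=0.05: p < α → reject H₀

reject H₀: yes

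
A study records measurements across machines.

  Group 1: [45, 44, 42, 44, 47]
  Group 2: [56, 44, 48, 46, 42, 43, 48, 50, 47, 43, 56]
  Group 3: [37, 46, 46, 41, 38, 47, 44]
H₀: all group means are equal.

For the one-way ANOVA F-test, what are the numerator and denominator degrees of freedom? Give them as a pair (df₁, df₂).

k = 3 groups, N = 23 total
df = (k−1, N−k) = (3−1, 23−3) = (2, 20)

degrees of freedom = [2, 20]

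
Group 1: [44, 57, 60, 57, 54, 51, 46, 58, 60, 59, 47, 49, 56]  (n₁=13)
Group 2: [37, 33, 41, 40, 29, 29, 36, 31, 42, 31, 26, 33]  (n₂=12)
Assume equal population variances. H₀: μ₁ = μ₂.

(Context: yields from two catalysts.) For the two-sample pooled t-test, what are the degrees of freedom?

df = n₁ + n₂ − 2 = 13 + 12 − 2 = 23

degrees of freedom = 23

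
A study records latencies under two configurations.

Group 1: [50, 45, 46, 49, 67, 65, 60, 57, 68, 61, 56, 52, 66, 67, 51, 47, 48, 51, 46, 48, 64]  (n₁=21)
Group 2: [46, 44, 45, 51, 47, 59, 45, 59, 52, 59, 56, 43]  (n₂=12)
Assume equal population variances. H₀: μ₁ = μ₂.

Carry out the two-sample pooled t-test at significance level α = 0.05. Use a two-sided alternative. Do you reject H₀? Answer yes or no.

x̄₁=55.429, s₁=8.207, n₁=21
x̄₂=50.500, s₂=6.332, n₂=12
s_p² = [20·8.207² + 11·6.332²]/31 = 57.6820
SE = √(s_p²·(1/21+1/12)) = 2.7484
t = (55.429−50.500)/2.7484 = 1.7933
df = 31
p-value (two-sided) = 0.08269
At α=0.05: p ≥ α → fail to reject H₀

reject H₀: no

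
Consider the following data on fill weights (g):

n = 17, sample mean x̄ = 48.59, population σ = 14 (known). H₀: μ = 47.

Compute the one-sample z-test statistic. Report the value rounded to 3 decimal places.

test statistic = 0.468

SE = σ/√n = 14/√17 = 3.3955
z = (x̄−μ₀)/SE = (48.59−47)/3.3955 = 0.4683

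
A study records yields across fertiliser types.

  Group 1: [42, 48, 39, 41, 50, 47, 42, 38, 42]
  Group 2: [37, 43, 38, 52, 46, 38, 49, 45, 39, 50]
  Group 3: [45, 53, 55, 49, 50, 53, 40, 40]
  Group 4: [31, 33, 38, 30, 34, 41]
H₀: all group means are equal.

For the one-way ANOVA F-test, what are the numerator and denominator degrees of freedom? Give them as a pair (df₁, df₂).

degrees of freedom = [3, 29]

k = 4 groups, N = 33 total
df = (k−1, N−k) = (4−1, 33−4) = (3, 29)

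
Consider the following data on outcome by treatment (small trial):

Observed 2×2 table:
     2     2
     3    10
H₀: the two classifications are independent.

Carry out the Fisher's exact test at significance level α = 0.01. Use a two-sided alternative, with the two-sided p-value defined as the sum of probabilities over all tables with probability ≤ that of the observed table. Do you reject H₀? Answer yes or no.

reject H₀: no

Margins: r₁=4, r₂=13, c₁=5, c₂=12, n=17
p_obs = C(4,2)·C(13,3)/C(17,5); sum pmf over tables with pmf ≤ p_obs
p-value (two-sided) = 0.53782
At α=0.01: p ≥ α → fail to reject H₀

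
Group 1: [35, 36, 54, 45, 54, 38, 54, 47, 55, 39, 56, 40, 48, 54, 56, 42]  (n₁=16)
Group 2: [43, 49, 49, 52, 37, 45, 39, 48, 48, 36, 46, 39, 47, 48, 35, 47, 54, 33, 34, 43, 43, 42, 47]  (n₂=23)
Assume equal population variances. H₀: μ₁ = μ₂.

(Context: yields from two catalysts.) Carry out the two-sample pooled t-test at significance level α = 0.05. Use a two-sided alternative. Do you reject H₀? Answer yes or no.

x̄₁=47.062, s₁=7.793, n₁=16
x̄₂=43.652, s₂=5.890, n₂=23
s_p² = [15·7.793² + 22·5.890²]/37 = 45.2474
SE = √(s_p²·(1/16+1/23)) = 2.1898
t = (47.062−43.652)/2.1898 = 1.5574
df = 37
p-value (two-sided) = 0.12790
At α=0.05: p ≥ α → fail to reject H₀

reject H₀: no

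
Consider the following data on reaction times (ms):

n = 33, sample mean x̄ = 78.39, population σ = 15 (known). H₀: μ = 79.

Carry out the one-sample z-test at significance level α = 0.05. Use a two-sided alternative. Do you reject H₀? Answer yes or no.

SE = σ/√n = 15/√33 = 2.6112
z = (x̄−μ₀)/SE = (78.39−79)/2.6112 = -0.2336
p-value (two-sided) = 0.81529
At α=0.05: p ≥ α → fail to reject H₀

reject H₀: no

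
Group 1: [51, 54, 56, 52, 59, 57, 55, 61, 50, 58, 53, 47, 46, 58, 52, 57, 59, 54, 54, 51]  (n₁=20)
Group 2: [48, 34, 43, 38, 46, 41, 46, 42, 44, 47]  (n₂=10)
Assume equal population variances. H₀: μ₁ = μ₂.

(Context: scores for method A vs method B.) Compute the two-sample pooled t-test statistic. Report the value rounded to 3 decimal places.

x̄₁=54.200, s₁=4.034, n₁=20
x̄₂=42.900, s₂=4.358, n₂=10
s_p² = [19·4.034² + 9·4.358²]/28 = 17.1464
SE = √(s_p²·(1/20+1/10)) = 1.6037
t = (54.200−42.900)/1.6037 = 7.0461
df = 28

test statistic = 7.046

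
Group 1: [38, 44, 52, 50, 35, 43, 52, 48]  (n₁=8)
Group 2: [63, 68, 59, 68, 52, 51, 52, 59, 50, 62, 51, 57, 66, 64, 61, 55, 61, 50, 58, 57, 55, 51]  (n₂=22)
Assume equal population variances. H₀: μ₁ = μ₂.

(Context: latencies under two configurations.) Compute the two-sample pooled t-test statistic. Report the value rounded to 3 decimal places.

test statistic = -5.027

x̄₁=45.250, s₁=6.386, n₁=8
x̄₂=57.727, s₂=5.881, n₂=22
s_p² = [7·6.386² + 21·5.881²]/28 = 36.1380
SE = √(s_p²·(1/8+1/22)) = 2.4819
t = (45.250−57.727)/2.4819 = -5.0273
df = 28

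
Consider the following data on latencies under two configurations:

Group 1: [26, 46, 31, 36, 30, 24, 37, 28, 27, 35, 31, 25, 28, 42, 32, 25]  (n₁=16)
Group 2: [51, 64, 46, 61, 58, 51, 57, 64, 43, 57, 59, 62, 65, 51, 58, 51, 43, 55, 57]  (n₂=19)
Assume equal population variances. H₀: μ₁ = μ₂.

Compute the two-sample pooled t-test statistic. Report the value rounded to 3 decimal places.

x̄₁=31.438, s₁=6.335, n₁=16
x̄₂=55.421, s₂=6.760, n₂=19
s_p² = [15·6.335² + 18·6.760²]/33 = 43.1688
SE = √(s_p²·(1/16+1/19)) = 2.2294
t = (31.438−55.421)/2.2294 = -10.7580
df = 33

test statistic = -10.758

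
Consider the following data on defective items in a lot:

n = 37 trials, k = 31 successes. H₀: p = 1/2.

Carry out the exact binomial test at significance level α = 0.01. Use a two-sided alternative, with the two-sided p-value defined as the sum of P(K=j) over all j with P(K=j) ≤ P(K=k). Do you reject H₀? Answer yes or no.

Exact binomial: n=37, k=31, p₀=1/2=0.5000
P(X=j) = C(n,j)·p₀^j·(1−p₀)^(n−j); p = Σ P(X=j) over j with P(X=j) ≤ P(X=31)
p-value (two-sided) = 0.00004
At α=0.01: p < α → reject H₀

reject H₀: yes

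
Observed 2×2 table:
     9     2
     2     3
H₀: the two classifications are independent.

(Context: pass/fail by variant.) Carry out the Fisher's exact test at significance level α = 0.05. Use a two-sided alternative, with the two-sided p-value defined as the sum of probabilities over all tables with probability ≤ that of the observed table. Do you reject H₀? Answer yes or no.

reject H₀: no

Margins: r₁=11, r₂=5, c₁=11, c₂=5, n=16
p_obs = C(11,9)·C(5,2)/C(16,11); sum pmf over tables with pmf ≤ p_obs
p-value (two-sided) = 0.24451
At α=0.05: p ≥ α → fail to reject H₀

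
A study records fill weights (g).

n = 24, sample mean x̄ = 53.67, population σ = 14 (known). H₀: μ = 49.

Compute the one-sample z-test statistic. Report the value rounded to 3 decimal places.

SE = σ/√n = 14/√24 = 2.8577
z = (x̄−μ₀)/SE = (53.67−49)/2.8577 = 1.6342

test statistic = 1.634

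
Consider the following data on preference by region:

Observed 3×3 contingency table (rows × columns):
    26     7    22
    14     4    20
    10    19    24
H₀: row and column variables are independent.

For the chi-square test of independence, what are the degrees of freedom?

df = (r−1)(c−1) = (3−1)·(3−1) = 4

degrees of freedom = 4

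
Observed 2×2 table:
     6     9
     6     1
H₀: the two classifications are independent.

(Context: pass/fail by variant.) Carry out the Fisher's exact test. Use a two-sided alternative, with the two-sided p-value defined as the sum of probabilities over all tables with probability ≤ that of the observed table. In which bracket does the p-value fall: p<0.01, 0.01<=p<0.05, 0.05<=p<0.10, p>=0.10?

Margins: r₁=15, r₂=7, c₁=12, c₂=10, n=22
p_obs = C(15,6)·C(7,6)/C(22,12); sum pmf over tables with pmf ≤ p_obs
p-value (two-sided) = 0.07430
→ bracket: 0.05<=p<0.10

p-value bracket: 0.05<=p<0.10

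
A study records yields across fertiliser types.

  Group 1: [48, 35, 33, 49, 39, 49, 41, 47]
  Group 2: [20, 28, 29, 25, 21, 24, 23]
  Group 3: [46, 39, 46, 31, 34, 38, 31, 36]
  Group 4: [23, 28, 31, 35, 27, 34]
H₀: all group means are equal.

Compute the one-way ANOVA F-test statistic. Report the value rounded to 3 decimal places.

Group means [42.62, 24.29, 37.62, 29.67], grand mean 34.138
SSB = Σnᵢ(x̄ᵢ−x̄)² = 1472.936; SSW = ΣΣ(x−x̄ᵢ)² = 712.512
MSB = 1472.936/3 = 490.9788; MSW = 712.512/25 = 28.5005
F = MSB/MSW = 17.2270
df = (3, 25)

test statistic = 17.227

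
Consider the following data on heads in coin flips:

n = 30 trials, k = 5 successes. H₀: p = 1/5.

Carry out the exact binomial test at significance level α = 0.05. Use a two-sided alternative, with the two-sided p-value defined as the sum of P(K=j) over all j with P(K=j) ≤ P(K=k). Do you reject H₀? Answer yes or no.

reject H₀: no

Exact binomial: n=30, k=5, p₀=1/5=0.2000
P(X=j) = C(n,j)·p₀^j·(1−p₀)^(n−j); p = Σ P(X=j) over j with P(X=j) ≤ P(X=5)
p-value (two-sided) = 0.82054
At α=0.05: p ≥ α → fail to reject H₀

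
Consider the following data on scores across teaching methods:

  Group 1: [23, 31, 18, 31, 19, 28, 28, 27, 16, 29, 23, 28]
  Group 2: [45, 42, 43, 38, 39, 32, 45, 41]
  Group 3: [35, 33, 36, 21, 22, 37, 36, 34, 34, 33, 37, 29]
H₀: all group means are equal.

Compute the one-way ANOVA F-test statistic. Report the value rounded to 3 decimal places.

test statistic = 22.455

Group means [25.08, 40.62, 32.25], grand mean 31.656
SSB = Σnᵢ(x̄ᵢ−x̄)² = 1166.177; SSW = ΣΣ(x−x̄ᵢ)² = 753.042
MSB = 1166.177/2 = 583.0885; MSW = 753.042/29 = 25.9670
F = MSB/MSW = 22.4550
df = (2, 29)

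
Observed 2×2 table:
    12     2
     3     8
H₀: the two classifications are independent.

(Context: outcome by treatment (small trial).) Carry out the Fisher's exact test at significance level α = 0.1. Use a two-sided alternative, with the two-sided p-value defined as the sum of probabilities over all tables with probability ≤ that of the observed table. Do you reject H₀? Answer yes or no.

reject H₀: yes

Margins: r₁=14, r₂=11, c₁=15, c₂=10, n=25
p_obs = C(14,12)·C(11,3)/C(25,15); sum pmf over tables with pmf ≤ p_obs
p-value (two-sided) = 0.00514
At α=0.1: p < α → reject H₀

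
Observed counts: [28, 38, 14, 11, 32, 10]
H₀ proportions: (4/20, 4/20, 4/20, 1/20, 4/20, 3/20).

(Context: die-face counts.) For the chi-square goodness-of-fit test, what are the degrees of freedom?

df = k − 1 = 6 − 1 = 5

degrees of freedom = 5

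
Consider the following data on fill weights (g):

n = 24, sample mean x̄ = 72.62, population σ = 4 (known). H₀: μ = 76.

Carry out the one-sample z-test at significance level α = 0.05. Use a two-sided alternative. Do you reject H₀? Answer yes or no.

reject H₀: yes

SE = σ/√n = 4/√24 = 0.8165
z = (x̄−μ₀)/SE = (72.62−76)/0.8165 = -4.1396
p-value (two-sided) = 0.00003
At α=0.05: p < α → reject H₀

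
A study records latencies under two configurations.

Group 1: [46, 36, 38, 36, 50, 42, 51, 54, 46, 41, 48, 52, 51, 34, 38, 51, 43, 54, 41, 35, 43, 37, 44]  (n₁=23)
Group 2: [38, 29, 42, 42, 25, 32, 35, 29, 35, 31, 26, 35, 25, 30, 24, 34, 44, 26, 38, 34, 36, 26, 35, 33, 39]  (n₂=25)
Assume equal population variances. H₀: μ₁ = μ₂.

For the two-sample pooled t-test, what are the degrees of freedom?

degrees of freedom = 46

df = n₁ + n₂ − 2 = 23 + 25 − 2 = 46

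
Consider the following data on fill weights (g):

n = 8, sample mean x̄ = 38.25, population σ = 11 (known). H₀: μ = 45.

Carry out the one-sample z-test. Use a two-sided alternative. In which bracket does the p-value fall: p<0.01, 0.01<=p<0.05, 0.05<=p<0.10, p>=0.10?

p-value bracket: 0.05<=p<0.10

SE = σ/√n = 11/√8 = 3.8891
z = (x̄−μ₀)/SE = (38.25−45)/3.8891 = -1.7356
p-value (two-sided) = 0.08263
→ bracket: 0.05<=p<0.10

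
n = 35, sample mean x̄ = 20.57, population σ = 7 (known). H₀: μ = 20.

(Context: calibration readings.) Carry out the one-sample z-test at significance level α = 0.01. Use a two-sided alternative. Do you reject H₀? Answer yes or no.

SE = σ/√n = 7/√35 = 1.1832
z = (x̄−μ₀)/SE = (20.57−20)/1.1832 = 0.4817
p-value (two-sided) = 0.62999
At α=0.01: p ≥ α → fail to reject H₀

reject H₀: no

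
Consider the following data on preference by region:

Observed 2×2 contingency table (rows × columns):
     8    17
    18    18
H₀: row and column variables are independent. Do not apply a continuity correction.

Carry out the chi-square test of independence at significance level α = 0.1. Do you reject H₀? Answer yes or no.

Row totals [25, 36], col totals [26, 35], n=61
χ² = (8−10.66)²/10.66 + (17−14.34)²/14.34 + (18−15.34)²/15.34 + (18−20.66)²/20.66 = 1.9547
df = 1
p-value (upper-tail) = 0.16208
At α=0.1: p ≥ α → fail to reject H₀

reject H₀: no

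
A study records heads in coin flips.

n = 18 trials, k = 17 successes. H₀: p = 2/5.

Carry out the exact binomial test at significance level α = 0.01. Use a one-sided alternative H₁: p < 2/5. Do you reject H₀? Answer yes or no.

Exact binomial: n=18, k=17, p₀=2/5=0.4000
P(X≤17) from Σ C(n,i)·p₀^i·(1−p₀)^(n−i)
p-value (one-sided, H₁ less) = 1.00000
At α=0.01: p ≥ α → fail to reject H₀

reject H₀: no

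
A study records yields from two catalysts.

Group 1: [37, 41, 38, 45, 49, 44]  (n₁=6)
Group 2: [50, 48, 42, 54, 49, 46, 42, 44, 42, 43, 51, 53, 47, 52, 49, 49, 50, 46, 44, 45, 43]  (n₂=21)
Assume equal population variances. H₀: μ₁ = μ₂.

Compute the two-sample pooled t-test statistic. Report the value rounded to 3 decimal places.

test statistic = -2.601

x̄₁=42.333, s₁=4.546, n₁=6
x̄₂=47.095, s₂=3.793, n₂=21
s_p² = [5·4.546² + 20·3.793²]/25 = 15.6457
SE = √(s_p²·(1/6+1/21)) = 1.8310
t = (42.333−47.095)/1.8310 = -2.6007
df = 25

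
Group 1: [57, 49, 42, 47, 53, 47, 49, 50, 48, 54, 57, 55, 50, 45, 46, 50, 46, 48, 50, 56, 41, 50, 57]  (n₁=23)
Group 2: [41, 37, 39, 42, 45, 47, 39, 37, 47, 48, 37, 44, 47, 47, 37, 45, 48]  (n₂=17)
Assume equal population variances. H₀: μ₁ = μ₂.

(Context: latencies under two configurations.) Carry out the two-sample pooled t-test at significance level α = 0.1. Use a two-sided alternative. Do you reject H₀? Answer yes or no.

reject H₀: yes

x̄₁=49.870, s₁=4.586, n₁=23
x̄₂=42.765, s₂=4.352, n₂=17
s_p² = [22·4.586² + 16·4.352²]/38 = 20.1491
SE = √(s_p²·(1/23+1/17)) = 1.4357
t = (49.870−42.765)/1.4357 = 4.9486
df = 38
p-value (two-sided) = 0.00002
At α=0.1: p < α → reject H₀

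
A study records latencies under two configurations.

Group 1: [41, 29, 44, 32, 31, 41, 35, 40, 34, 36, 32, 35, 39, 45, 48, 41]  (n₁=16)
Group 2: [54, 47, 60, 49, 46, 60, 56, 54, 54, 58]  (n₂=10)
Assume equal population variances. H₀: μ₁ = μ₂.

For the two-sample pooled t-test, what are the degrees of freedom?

degrees of freedom = 24

df = n₁ + n₂ − 2 = 16 + 10 − 2 = 24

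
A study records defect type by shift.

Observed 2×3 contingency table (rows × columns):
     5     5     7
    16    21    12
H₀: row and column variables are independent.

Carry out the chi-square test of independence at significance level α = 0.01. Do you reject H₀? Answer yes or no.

reject H₀: no

Row totals [17, 49], col totals [21, 26, 19], n=66
χ² = (5−5.41)²/5.41 + (5−6.70)²/6.70 + (7−4.89)²/4.89 + (16−15.59)²/15.59 + (21−19.30)²/19.30 + (12−14.11)²/14.11 = 1.8416
df = 2
p-value (upper-tail) = 0.39820
At α=0.01: p ≥ α → fail to reject H₀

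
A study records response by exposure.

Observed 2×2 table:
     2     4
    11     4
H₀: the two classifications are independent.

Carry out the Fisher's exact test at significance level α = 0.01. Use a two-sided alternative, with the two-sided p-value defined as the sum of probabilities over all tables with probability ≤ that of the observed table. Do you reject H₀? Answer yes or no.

reject H₀: no

Margins: r₁=6, r₂=15, c₁=13, c₂=8, n=21
p_obs = C(6,2)·C(15,11)/C(21,13); sum pmf over tables with pmf ≤ p_obs
p-value (two-sided) = 0.14617
At α=0.01: p ≥ α → fail to reject H₀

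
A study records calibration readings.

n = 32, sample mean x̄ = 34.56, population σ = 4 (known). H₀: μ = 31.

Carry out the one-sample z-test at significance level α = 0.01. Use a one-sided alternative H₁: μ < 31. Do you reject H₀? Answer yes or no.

reject H₀: no

SE = σ/√n = 4/√32 = 0.7071
z = (x̄−μ₀)/SE = (34.56−31)/0.7071 = 5.0346
p-value (one-sided, H₁ less) = 1.00000
At α=0.01: p ≥ α → fail to reject H₀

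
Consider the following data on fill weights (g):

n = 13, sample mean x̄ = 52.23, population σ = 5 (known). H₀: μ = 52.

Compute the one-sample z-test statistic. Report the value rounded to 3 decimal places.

test statistic = 0.166

SE = σ/√n = 5/√13 = 1.3868
z = (x̄−μ₀)/SE = (52.23−52)/1.3868 = 0.1659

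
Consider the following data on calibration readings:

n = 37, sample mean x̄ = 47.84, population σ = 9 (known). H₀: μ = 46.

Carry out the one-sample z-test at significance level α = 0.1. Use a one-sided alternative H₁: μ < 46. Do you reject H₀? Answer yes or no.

SE = σ/√n = 9/√37 = 1.4796
z = (x̄−μ₀)/SE = (47.84−46)/1.4796 = 1.2436
p-value (one-sided, H₁ less) = 0.89317
At α=0.1: p ≥ α → fail to reject H₀

reject H₀: no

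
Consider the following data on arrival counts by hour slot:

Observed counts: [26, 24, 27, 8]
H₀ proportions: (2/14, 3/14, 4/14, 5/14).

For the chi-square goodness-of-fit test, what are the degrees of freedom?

degrees of freedom = 3

df = k − 1 = 4 − 1 = 3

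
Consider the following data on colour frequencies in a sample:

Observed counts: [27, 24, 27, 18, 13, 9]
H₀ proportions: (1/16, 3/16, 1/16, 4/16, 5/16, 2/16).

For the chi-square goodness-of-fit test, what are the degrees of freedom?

df = k − 1 = 6 − 1 = 5

degrees of freedom = 5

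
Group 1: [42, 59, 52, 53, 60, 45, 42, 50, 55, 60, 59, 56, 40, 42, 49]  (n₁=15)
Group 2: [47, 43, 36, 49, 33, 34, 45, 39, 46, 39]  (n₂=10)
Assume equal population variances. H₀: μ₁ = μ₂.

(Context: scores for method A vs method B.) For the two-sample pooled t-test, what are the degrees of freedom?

degrees of freedom = 23

df = n₁ + n₂ − 2 = 15 + 10 − 2 = 23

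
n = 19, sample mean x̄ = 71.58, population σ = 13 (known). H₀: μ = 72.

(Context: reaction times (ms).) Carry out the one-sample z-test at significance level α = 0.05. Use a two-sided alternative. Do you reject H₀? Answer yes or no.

reject H₀: no

SE = σ/√n = 13/√19 = 2.9824
z = (x̄−μ₀)/SE = (71.58−72)/2.9824 = -0.1408
p-value (two-sided) = 0.88801
At α=0.05: p ≥ α → fail to reject H₀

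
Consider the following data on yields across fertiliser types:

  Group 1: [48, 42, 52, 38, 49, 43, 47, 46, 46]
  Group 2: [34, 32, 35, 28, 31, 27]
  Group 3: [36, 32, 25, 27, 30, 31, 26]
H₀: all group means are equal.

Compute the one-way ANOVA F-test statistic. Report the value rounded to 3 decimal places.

Group means [45.67, 31.17, 29.57], grand mean 36.591
SSB = Σnᵢ(x̄ᵢ−x̄)² = 1262.771; SSW = ΣΣ(x−x̄ᵢ)² = 278.548
MSB = 1262.771/2 = 631.3853; MSW = 278.548/19 = 14.6604
F = MSB/MSW = 43.0674
df = (2, 19)

test statistic = 43.067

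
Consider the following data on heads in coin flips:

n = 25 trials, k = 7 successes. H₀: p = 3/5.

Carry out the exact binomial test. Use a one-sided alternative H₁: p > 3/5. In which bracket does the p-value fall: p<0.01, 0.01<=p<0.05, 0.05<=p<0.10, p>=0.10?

p-value bracket: p>=0.10

Exact binomial: n=25, k=7, p₀=3/5=0.6000
P(X≥7) from Σ C(n,i)·p₀^i·(1−p₀)^(n−i)
p-value (one-sided, H₁ greater) = 0.99972
→ bracket: p>=0.10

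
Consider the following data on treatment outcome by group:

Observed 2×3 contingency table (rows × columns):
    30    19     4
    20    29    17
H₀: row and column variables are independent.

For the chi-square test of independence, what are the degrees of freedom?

degrees of freedom = 2

df = (r−1)(c−1) = (2−1)·(3−1) = 2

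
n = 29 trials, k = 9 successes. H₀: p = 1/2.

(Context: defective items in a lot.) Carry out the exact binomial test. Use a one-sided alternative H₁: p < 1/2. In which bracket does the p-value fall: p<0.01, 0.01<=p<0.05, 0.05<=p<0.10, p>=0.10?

p-value bracket: 0.01<=p<0.05

Exact binomial: n=29, k=9, p₀=1/2=0.5000
P(X≤9) from Σ C(n,i)·p₀^i·(1−p₀)^(n−i)
p-value (one-sided, H₁ less) = 0.03071
→ bracket: 0.01<=p<0.05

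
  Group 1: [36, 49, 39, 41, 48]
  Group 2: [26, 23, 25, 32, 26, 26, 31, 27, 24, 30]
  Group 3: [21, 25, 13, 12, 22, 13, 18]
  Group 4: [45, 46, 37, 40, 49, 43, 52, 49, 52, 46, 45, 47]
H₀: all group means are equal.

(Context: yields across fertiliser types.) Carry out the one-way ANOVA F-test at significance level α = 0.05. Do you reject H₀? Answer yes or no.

reject H₀: yes

Group means [42.60, 27.00, 17.71, 45.92], grand mean 34.059
SSB = Σnᵢ(x̄ᵢ−x̄)² = 4420.337; SSW = ΣΣ(x−x̄ᵢ)² = 589.545
MSB = 4420.337/3 = 1473.4457; MSW = 589.545/30 = 19.6515
F = MSB/MSW = 74.9788
df = (3, 30)
p-value (upper-tail) = 0.00000
At α=0.05: p < α → reject H₀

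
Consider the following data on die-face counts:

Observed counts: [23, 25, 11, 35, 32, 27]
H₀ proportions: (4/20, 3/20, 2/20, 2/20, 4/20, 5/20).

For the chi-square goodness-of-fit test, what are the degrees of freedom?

df = k − 1 = 6 − 1 = 5

degrees of freedom = 5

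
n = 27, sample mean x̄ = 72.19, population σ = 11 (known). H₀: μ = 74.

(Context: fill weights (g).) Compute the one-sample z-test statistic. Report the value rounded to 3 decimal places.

SE = σ/√n = 11/√27 = 2.1170
z = (x̄−μ₀)/SE = (72.19−74)/2.1170 = -0.8550

test statistic = -0.855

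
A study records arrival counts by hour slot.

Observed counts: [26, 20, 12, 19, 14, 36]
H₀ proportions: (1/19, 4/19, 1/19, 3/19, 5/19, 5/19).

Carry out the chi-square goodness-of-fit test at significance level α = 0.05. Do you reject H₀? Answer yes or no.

reject H₀: yes

n = 127; E_i = n·p_i = [6.68, 26.74, 6.68, 20.05, 33.42, 33.42]
χ² = (26−6.68)²/6.68 + (20−26.74)²/26.74 + (12−6.68)²/6.68 + (19−20.05)²/20.05 + (14−33.42)²/33.42 + (36−33.42)²/33.42 = 73.2829
df = 5
p-value (upper-tail) = 0.00000
At α=0.05: p < α → reject H₀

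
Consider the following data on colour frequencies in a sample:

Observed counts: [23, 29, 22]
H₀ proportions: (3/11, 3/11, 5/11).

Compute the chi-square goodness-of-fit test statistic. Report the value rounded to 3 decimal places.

n = 74; E_i = n·p_i = [20.18, 20.18, 33.64]
χ² = (23−20.18)²/20.18 + (29−20.18)²/20.18 + (22−33.64)²/33.64 = 8.2721
df = 2

test statistic = 8.272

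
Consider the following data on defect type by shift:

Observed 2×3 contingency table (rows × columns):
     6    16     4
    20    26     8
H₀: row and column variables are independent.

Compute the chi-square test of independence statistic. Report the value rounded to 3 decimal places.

Row totals [26, 54], col totals [26, 42, 12], n=80
χ² = (6−8.45)²/8.45 + (16−13.65)²/13.65 + (4−3.90)²/3.90 + (20−17.55)²/17.55 + (26−28.35)²/28.35 + (8−8.10)²/8.10 = 1.6556
df = 2

test statistic = 1.656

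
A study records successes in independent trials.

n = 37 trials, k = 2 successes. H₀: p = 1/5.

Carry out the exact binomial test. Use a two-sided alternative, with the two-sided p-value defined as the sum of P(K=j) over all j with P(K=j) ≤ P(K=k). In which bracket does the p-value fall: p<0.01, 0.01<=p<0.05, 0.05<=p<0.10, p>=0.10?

Exact binomial: n=37, k=2, p₀=1/5=0.2000
P(X=j) = C(n,j)·p₀^j·(1−p₀)^(n−j); p = Σ P(X=j) over j with P(X=j) ≤ P(X=2)
p-value (two-sided) = 0.02274
→ bracket: 0.01<=p<0.05

p-value bracket: 0.01<=p<0.05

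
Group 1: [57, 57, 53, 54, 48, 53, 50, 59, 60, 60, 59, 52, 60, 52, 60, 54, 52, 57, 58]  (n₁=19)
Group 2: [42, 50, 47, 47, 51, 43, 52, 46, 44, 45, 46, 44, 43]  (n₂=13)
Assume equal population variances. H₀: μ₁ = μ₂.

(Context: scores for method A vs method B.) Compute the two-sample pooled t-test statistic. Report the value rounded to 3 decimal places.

test statistic = 7.312

x̄₁=55.526, s₁=3.791, n₁=19
x̄₂=46.154, s₂=3.184, n₂=13
s_p² = [18·3.791² + 12·3.184²]/30 = 12.6810
SE = √(s_p²·(1/19+1/13)) = 1.2817
t = (55.526−46.154)/1.2817 = 7.3123
df = 30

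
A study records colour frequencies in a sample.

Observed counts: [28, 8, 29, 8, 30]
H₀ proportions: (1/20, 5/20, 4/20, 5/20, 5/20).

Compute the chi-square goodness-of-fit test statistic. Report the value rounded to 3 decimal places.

n = 103; E_i = n·p_i = [5.15, 25.75, 20.60, 25.75, 25.75]
χ² = (28−5.15)²/5.15 + (8−25.75)²/25.75 + (29−20.60)²/20.60 + (8−25.75)²/25.75 + (30−25.75)²/25.75 = 129.9806
df = 4

test statistic = 129.981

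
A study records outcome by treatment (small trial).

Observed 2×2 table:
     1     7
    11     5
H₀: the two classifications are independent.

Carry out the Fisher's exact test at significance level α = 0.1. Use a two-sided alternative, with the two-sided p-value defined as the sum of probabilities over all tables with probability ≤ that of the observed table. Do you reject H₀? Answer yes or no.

Margins: r₁=8, r₂=16, c₁=12, c₂=12, n=24
p_obs = C(8,1)·C(16,11)/C(24,12); sum pmf over tables with pmf ≤ p_obs
p-value (two-sided) = 0.02719
At α=0.1: p < α → reject H₀

reject H₀: yes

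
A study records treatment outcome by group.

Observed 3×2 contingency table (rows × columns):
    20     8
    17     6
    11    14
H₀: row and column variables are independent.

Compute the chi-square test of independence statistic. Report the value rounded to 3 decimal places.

Row totals [28, 23, 25], col totals [48, 28], n=76
χ² = (20−17.68)²/17.68 + (8−10.32)²/10.32 + (17−14.53)²/14.53 + (6−8.47)²/8.47 + (11−15.79)²/15.79 + (14−9.21)²/9.21 = 5.9098
df = 2

test statistic = 5.910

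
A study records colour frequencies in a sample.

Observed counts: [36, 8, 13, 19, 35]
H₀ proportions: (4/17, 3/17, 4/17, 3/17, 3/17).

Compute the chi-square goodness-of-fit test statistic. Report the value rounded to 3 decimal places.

n = 111; E_i = n·p_i = [26.12, 19.59, 26.12, 19.59, 19.59]
χ² = (36−26.12)²/26.12 + (8−19.59)²/19.59 + (13−26.12)²/26.12 + (19−19.59)²/19.59 + (35−19.59)²/19.59 = 29.3266
df = 4

test statistic = 29.327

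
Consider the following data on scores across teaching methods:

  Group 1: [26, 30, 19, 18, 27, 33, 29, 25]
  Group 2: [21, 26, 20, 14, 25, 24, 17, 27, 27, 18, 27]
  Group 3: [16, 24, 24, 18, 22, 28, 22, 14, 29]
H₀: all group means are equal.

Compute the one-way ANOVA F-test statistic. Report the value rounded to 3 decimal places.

Group means [25.88, 22.36, 21.89], grand mean 23.214
SSB = Σnᵢ(x̄ᵢ−x̄)² = 80.405; SSW = ΣΣ(x−x̄ᵢ)² = 610.309
MSB = 80.405/2 = 40.2025; MSW = 610.309/25 = 24.4124
F = MSB/MSW = 1.6468
df = (2, 25)

test statistic = 1.647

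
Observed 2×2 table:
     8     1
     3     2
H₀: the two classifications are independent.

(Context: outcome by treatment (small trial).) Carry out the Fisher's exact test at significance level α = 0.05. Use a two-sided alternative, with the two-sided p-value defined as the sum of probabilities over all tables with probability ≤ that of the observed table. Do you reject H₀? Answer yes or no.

Margins: r₁=9, r₂=5, c₁=11, c₂=3, n=14
p_obs = C(9,8)·C(5,3)/C(14,11); sum pmf over tables with pmf ≤ p_obs
p-value (two-sided) = 0.50549
At α=0.05: p ≥ α → fail to reject H₀

reject H₀: no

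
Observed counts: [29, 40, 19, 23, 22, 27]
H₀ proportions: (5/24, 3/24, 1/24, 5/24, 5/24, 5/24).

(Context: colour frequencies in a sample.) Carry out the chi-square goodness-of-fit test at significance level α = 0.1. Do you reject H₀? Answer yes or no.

reject H₀: yes

n = 160; E_i = n·p_i = [33.33, 20.00, 6.67, 33.33, 33.33, 33.33]
χ² = (29−33.33)²/33.33 + (40−20.00)²/20.00 + (19−6.67)²/6.67 + (23−33.33)²/33.33 + (22−33.33)²/33.33 + (27−33.33)²/33.33 = 51.6400
df = 5
p-value (upper-tail) = 0.00000
At α=0.1: p < α → reject H₀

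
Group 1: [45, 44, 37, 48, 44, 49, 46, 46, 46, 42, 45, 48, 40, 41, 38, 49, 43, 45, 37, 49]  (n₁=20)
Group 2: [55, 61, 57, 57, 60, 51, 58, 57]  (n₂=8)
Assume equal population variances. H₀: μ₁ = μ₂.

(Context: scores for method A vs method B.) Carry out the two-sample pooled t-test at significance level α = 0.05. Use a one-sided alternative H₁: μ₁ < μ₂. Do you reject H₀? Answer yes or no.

reject H₀: yes

x̄₁=44.100, s₁=3.878, n₁=20
x̄₂=57.000, s₂=3.071, n₂=8
s_p² = [19·3.878² + 7·3.071²]/26 = 13.5308
SE = √(s_p²·(1/20+1/8)) = 1.5388
t = (44.100−57.000)/1.5388 = -8.3832
df = 26
p-value (one-sided, H₁ less) = 0.00000
At α=0.05: p < α → reject H₀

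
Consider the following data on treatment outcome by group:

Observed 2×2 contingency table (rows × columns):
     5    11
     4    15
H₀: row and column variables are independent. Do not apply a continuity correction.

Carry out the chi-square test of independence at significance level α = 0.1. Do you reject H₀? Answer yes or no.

Row totals [16, 19], col totals [9, 26], n=35
χ² = (5−4.11)²/4.11 + (11−11.89)²/11.89 + (4−4.89)²/4.89 + (15−14.11)²/14.11 = 0.4728
df = 1
p-value (upper-tail) = 0.49169
At α=0.1: p ≥ α → fail to reject H₀

reject H₀: no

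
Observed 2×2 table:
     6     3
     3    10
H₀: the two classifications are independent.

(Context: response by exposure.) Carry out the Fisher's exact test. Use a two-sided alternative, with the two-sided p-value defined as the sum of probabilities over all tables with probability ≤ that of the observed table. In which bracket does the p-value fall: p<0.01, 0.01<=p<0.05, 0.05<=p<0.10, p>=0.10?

Margins: r₁=9, r₂=13, c₁=9, c₂=13, n=22
p_obs = C(9,6)·C(13,3)/C(22,9); sum pmf over tables with pmf ≤ p_obs
p-value (two-sided) = 0.07890
→ bracket: 0.05<=p<0.10

p-value bracket: 0.05<=p<0.10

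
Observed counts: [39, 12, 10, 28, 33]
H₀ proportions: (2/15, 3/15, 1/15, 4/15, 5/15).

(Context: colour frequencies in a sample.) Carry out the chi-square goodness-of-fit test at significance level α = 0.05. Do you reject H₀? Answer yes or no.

n = 122; E_i = n·p_i = [16.27, 24.40, 8.13, 32.53, 40.67]
χ² = (39−16.27)²/16.27 + (12−24.40)²/24.40 + (10−8.13)²/8.13 + (28−32.53)²/32.53 + (33−40.67)²/40.67 = 40.5779
df = 4
p-value (upper-tail) = 0.00000
At α=0.05: p < α → reject H₀

reject H₀: yes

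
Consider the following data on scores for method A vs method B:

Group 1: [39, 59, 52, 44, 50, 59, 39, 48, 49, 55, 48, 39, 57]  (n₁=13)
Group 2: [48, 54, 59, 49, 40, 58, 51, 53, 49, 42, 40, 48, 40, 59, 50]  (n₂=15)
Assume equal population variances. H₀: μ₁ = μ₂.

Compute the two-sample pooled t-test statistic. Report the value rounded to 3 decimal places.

test statistic = -0.097

x̄₁=49.077, s₁=7.285, n₁=13
x̄₂=49.333, s₂=6.651, n₂=15
s_p² = [12·7.285² + 14·6.651²]/26 = 48.3176
SE = √(s_p²·(1/13+1/15)) = 2.6340
t = (49.077−49.333)/2.6340 = -0.0973
df = 26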